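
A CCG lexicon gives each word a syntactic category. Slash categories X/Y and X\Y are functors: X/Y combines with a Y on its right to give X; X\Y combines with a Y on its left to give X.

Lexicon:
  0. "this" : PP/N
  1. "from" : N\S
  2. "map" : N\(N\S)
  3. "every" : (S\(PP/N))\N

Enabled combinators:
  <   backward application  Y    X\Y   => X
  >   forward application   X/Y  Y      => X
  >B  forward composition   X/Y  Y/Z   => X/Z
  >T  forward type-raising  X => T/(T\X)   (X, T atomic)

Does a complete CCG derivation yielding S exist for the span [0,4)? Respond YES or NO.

YES

[0,4] S   <
  [0,1] "this" : PP/N
  [1,4] S\(PP/N)   <
    [1,3] N   <
      [1,2] "from" : N\S
      [2,3] "map" : N\(N\S)
    [3,4] "every" : (S\(PP/N))\N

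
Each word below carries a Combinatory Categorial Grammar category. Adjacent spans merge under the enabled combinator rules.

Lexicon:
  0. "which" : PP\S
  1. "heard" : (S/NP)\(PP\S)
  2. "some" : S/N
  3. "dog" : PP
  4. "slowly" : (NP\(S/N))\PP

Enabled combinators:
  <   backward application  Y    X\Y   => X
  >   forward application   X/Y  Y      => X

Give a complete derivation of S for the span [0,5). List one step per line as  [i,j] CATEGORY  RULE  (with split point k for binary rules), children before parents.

[0,5] S   >
  [0,2] S/NP   <
    [0,1] "which" : PP\S
    [1,2] "heard" : (S/NP)\(PP\S)
  [2,5] NP   <
    [2,3] "some" : S/N
    [3,5] NP\(S/N)   <
      [3,4] "dog" : PP
      [4,5] "slowly" : (NP\(S/N))\PP

[0,1] PP\S  lex  "which"
[1,2] (S/NP)\(PP\S)  lex  "heard"
[0,2] S/NP  <  k=1
[2,3] S/N  lex  "some"
[3,4] PP  lex  "dog"
[4,5] (NP\(S/N))\PP  lex  "slowly"
[3,5] NP\(S/N)  <  k=4
[2,5] NP  <  k=3
[0,5] S  >  k=2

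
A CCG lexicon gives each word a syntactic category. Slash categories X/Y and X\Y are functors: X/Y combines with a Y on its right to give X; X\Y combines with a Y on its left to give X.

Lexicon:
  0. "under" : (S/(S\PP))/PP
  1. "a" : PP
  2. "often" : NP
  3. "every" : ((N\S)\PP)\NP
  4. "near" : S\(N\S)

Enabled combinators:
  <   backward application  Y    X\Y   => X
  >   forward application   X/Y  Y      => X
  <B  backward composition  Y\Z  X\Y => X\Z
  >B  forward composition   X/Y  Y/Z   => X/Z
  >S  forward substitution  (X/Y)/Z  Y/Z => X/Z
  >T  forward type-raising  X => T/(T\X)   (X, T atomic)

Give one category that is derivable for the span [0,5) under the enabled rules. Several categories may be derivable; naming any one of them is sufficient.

S

[0,5] S   >
  [0,2] S/(S\PP)   >
    [0,1] "under" : (S/(S\PP))/PP
    [1,2] "a" : PP
  [2,5] S\PP   <B
    [2,4] (N\S)\PP   <
      [2,3] "often" : NP
      [3,4] "every" : ((N\S)\PP)\NP
    [4,5] "near" : S\(N\S)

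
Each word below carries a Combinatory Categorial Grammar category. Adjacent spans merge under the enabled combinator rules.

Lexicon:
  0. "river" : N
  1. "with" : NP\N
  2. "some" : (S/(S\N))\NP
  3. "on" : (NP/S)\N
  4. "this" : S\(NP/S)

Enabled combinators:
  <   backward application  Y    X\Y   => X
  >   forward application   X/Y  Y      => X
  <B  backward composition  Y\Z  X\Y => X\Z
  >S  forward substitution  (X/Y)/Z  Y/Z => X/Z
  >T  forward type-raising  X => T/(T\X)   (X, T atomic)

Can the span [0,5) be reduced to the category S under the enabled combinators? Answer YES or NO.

YES

[0,5] S   >
  [0,3] S/(S\N)   <
    [0,2] NP   >
      [0,1] NP/(NP\N)   >T
        [0,1] "river" : N
      [1,2] "with" : NP\N
    [2,3] "some" : (S/(S\N))\NP
  [3,5] S\N   <B
    [3,4] "on" : (NP/S)\N
    [4,5] "this" : S\(NP/S)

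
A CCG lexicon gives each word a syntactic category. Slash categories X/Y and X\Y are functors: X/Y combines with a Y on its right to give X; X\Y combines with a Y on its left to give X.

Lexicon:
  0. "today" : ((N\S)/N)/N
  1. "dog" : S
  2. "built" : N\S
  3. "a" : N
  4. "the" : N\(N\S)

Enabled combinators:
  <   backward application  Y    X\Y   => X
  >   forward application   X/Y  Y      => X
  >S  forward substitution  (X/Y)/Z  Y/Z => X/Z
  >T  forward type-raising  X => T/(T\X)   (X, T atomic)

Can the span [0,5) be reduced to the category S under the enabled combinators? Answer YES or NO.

((N\S)/N)/N S N\S N N\(N\S)
CKY chart[0,5] = {N, N/(N\N), NP/(NP\N), PP/(PP\N), S/(S\N)}; S ∉ chart

NO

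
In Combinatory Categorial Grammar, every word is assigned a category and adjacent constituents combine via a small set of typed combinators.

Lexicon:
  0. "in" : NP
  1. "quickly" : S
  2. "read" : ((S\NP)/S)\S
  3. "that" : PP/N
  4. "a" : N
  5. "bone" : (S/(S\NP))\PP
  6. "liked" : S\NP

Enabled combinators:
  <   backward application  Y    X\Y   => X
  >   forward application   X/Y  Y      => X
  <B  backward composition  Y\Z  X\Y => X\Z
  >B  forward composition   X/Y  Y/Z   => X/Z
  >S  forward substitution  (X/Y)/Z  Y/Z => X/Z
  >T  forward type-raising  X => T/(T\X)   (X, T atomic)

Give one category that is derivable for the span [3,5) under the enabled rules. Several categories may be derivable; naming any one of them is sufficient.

[0,7] S   >
  [0,1] S/(S\NP)   >T
    [0,1] "in" : NP
  [1,7] S\NP   >
    [1,3] (S\NP)/S   <
      [1,2] "quickly" : S
      [2,3] "read" : ((S\NP)/S)\S
    [3,7] S   >
      [3,6] S/(S\NP)   <
        [3,5] PP   >
          [3,4] "that" : PP/N
          [4,5] "a" : N
        [5,6] "bone" : (S/(S\NP))\PP
      [6,7] "liked" : S\NP

PP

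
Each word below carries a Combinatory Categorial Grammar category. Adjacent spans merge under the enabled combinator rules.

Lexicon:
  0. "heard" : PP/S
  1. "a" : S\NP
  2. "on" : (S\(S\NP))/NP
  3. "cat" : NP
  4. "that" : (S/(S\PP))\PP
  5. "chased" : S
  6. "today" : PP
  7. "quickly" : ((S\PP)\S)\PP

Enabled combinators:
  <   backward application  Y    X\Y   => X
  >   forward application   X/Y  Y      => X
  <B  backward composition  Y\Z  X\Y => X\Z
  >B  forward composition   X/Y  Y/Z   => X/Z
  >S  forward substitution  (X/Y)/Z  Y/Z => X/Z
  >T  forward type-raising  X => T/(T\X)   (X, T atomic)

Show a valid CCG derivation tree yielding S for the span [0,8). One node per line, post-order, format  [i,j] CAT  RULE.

[0,1] PP/S  lex  "heard"
[1,2] S\NP  lex  "a"
[2,3] (S\(S\NP))/NP  lex  "on"
[3,4] NP  lex  "cat"
[2,4] S\(S\NP)  >  k=3
[1,4] S  <  k=2
[0,4] PP  >  k=1
[4,5] (S/(S\PP))\PP  lex  "that"
[0,5] S/(S\PP)  <  k=4
[5,6] S  lex  "chased"
[6,7] PP  lex  "today"
[7,8] ((S\PP)\S)\PP  lex  "quickly"
[6,8] (S\PP)\S  <  k=7
[5,8] S\PP  <  k=6
[0,8] S  >  k=5

[0,8] S   >
  [0,5] S/(S\PP)   <
    [0,4] PP   >
      [0,1] "heard" : PP/S
      [1,4] S   <
        [1,2] "a" : S\NP
        [2,4] S\(S\NP)   >
          [2,3] "on" : (S\(S\NP))/NP
          [3,4] "cat" : NP
    [4,5] "that" : (S/(S\PP))\PP
  [5,8] S\PP   <
    [5,6] "chased" : S
    [6,8] (S\PP)\S   <
      [6,7] "today" : PP
      [7,8] "quickly" : ((S\PP)\S)\PP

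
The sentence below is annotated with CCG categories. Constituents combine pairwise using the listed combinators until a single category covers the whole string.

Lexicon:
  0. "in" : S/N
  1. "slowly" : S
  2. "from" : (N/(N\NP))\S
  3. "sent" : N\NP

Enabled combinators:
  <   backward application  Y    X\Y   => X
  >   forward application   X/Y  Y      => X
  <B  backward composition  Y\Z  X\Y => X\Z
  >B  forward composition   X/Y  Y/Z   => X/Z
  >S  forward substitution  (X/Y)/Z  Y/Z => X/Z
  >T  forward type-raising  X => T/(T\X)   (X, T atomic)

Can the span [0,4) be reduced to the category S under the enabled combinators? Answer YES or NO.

[0,4] S   >
  [0,1] "in" : S/N
  [1,4] N   >
    [1,3] N/(N\NP)   <
      [1,2] "slowly" : S
      [2,3] "from" : (N/(N\NP))\S
    [3,4] "sent" : N\NP

YES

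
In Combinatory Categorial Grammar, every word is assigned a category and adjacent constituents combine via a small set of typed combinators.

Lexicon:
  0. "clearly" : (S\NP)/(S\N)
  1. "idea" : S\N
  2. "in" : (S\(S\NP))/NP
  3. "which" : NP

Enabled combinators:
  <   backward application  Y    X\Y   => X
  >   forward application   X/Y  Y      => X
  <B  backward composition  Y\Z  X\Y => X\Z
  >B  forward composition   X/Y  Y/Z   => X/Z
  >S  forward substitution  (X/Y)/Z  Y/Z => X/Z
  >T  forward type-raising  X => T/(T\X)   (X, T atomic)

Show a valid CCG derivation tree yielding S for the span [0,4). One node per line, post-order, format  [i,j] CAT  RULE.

[0,4] S   <
  [0,2] S\NP   >
    [0,1] "clearly" : (S\NP)/(S\N)
    [1,2] "idea" : S\N
  [2,4] S\(S\NP)   >
    [2,3] "in" : (S\(S\NP))/NP
    [3,4] "which" : NP

[0,1] (S\NP)/(S\N)  lex  "clearly"
[1,2] S\N  lex  "idea"
[0,2] S\NP  >  k=1
[2,3] (S\(S\NP))/NP  lex  "in"
[3,4] NP  lex  "which"
[2,4] S\(S\NP)  >  k=3
[0,4] S  <  k=2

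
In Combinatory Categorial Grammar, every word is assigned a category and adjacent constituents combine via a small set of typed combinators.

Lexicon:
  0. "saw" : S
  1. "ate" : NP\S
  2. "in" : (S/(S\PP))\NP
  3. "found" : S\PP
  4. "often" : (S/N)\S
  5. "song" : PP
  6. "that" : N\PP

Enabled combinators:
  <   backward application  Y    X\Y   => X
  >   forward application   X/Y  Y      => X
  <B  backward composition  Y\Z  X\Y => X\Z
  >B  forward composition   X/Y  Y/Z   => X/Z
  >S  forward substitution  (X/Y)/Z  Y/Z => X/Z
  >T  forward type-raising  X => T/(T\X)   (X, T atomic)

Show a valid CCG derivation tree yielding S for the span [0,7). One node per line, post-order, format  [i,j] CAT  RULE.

[0,7] S   >
  [0,5] S/N   <
    [0,4] S   >
      [0,3] S/(S\PP)   <
        [0,2] NP   <
          [0,1] "saw" : S
          [1,2] "ate" : NP\S
        [2,3] "in" : (S/(S\PP))\NP
      [3,4] "found" : S\PP
    [4,5] "often" : (S/N)\S
  [5,7] N   <
    [5,6] "song" : PP
    [6,7] "that" : N\PP

[0,1] S  lex  "saw"
[1,2] NP\S  lex  "ate"
[0,2] NP  <  k=1
[2,3] (S/(S\PP))\NP  lex  "in"
[0,3] S/(S\PP)  <  k=2
[3,4] S\PP  lex  "found"
[0,4] S  >  k=3
[4,5] (S/N)\S  lex  "often"
[0,5] S/N  <  k=4
[5,6] PP  lex  "song"
[6,7] N\PP  lex  "that"
[5,7] N  <  k=6
[0,7] S  >  k=5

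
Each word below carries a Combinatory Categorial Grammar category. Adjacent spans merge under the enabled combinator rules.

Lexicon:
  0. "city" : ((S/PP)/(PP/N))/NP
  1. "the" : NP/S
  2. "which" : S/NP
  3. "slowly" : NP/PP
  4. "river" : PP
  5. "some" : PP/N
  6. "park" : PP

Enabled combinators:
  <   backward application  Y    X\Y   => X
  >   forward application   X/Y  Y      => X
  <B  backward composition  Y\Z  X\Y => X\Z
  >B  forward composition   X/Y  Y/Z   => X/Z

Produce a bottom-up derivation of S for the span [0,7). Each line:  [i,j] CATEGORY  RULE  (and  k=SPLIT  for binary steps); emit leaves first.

[0,1] ((S/PP)/(PP/N))/NP  lex  "city"
[1,2] NP/S  lex  "the"
[2,3] S/NP  lex  "which"
[3,4] NP/PP  lex  "slowly"
[4,5] PP  lex  "river"
[3,5] NP  >  k=4
[2,5] S  >  k=3
[1,5] NP  >  k=2
[0,5] (S/PP)/(PP/N)  >  k=1
[5,6] PP/N  lex  "some"
[0,6] S/PP  >  k=5
[6,7] PP  lex  "park"
[0,7] S  >  k=6

[0,7] S   >
  [0,6] S/PP   >
    [0,5] (S/PP)/(PP/N)   >
      [0,1] "city" : ((S/PP)/(PP/N))/NP
      [1,5] NP   >
        [1,2] "the" : NP/S
        [2,5] S   >
          [2,3] "which" : S/NP
          [3,5] NP   >
            [3,4] "slowly" : NP/PP
            [4,5] "river" : PP
    [5,6] "some" : PP/N
  [6,7] "park" : PP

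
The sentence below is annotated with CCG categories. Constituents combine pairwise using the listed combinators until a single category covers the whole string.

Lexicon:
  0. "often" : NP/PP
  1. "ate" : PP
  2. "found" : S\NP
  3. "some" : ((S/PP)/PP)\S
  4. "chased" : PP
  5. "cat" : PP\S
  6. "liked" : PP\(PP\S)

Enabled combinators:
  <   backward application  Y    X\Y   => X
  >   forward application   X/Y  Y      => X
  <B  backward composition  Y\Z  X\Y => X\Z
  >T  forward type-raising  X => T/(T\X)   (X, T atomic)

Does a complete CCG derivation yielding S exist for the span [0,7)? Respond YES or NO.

YES

[0,7] S   >
  [0,5] S/PP   >
    [0,4] (S/PP)/PP   <
      [0,3] S   <
        [0,2] NP   >
          [0,1] "often" : NP/PP
          [1,2] "ate" : PP
        [2,3] "found" : S\NP
      [3,4] "some" : ((S/PP)/PP)\S
    [4,5] "chased" : PP
  [5,7] PP   <
    [5,6] "cat" : PP\S
    [6,7] "liked" : PP\(PP\S)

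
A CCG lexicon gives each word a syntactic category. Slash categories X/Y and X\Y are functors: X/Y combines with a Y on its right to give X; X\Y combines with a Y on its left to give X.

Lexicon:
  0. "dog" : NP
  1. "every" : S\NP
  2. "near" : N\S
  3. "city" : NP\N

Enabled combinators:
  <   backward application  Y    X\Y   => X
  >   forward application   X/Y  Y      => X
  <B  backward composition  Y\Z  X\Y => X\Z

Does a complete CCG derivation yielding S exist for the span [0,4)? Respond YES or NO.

NP S\NP N\S NP\N
CKY chart[0,4] = {NP}; S ∉ chart

NO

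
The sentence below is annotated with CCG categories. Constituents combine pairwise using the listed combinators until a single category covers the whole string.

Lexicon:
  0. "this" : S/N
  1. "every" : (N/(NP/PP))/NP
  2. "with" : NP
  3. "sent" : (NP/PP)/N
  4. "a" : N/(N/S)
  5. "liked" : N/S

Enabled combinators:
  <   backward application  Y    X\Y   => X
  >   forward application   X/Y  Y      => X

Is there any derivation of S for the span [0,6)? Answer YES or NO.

YES

[0,6] S   >
  [0,1] "this" : S/N
  [1,6] N   >
    [1,3] N/(NP/PP)   >
      [1,2] "every" : (N/(NP/PP))/NP
      [2,3] "with" : NP
    [3,6] NP/PP   >
      [3,4] "sent" : (NP/PP)/N
      [4,6] N   >
        [4,5] "a" : N/(N/S)
        [5,6] "liked" : N/S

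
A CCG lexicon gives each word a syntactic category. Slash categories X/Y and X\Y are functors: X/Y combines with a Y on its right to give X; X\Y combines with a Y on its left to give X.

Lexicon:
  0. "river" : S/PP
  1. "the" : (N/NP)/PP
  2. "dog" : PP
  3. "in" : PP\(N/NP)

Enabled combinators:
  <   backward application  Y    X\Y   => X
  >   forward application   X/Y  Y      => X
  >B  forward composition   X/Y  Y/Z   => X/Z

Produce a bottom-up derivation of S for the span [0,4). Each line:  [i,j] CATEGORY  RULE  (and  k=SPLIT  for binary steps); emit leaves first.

[0,4] S   >
  [0,1] "river" : S/PP
  [1,4] PP   <
    [1,3] N/NP   >
      [1,2] "the" : (N/NP)/PP
      [2,3] "dog" : PP
    [3,4] "in" : PP\(N/NP)

[0,1] S/PP  lex  "river"
[1,2] (N/NP)/PP  lex  "the"
[2,3] PP  lex  "dog"
[1,3] N/NP  >  k=2
[3,4] PP\(N/NP)  lex  "in"
[1,4] PP  <  k=3
[0,4] S  >  k=1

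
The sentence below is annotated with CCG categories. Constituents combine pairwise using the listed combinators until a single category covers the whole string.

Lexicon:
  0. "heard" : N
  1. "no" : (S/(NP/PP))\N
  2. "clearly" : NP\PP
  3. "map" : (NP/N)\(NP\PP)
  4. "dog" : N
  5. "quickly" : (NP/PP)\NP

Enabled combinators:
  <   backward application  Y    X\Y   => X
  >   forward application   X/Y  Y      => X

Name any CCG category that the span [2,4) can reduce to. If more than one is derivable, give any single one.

NP/N

[0,6] S   >
  [0,2] S/(NP/PP)   <
    [0,1] "heard" : N
    [1,2] "no" : (S/(NP/PP))\N
  [2,6] NP/PP   <
    [2,5] NP   >
      [2,4] NP/N   <
        [2,3] "clearly" : NP\PP
        [3,4] "map" : (NP/N)\(NP\PP)
      [4,5] "dog" : N
    [5,6] "quickly" : (NP/PP)\NP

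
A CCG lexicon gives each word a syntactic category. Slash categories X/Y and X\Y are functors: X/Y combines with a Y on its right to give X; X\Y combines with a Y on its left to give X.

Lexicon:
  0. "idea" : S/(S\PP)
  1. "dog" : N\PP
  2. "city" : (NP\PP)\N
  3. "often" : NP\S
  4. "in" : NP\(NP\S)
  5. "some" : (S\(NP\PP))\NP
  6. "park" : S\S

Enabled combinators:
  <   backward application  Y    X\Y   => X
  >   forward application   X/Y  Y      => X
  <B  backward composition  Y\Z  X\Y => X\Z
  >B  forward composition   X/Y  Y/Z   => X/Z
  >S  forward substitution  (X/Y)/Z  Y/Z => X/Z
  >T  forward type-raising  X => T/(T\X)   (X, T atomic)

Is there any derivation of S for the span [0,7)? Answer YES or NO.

YES

[0,7] S   >
  [0,1] "idea" : S/(S\PP)
  [1,7] S\PP   <B
    [1,6] S\PP   <B
      [1,2] "dog" : N\PP
      [2,6] S\N   <B
        [2,3] "city" : (NP\PP)\N
        [3,6] S\(NP\PP)   <
          [3,5] NP   <
            [3,4] "often" : NP\S
            [4,5] "in" : NP\(NP\S)
          [5,6] "some" : (S\(NP\PP))\NP
    [6,7] "park" : S\S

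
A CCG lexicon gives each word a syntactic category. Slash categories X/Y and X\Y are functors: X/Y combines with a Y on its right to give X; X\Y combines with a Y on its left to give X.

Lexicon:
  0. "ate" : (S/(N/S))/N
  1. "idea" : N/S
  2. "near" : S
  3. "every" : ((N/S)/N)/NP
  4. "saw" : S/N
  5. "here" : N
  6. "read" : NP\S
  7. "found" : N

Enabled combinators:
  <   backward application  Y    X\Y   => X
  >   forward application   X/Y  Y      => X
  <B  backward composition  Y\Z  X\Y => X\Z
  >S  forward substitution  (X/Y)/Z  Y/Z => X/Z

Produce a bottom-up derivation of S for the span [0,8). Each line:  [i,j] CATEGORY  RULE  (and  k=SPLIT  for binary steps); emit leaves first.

[0,8] S   >
  [0,3] S/(N/S)   >
    [0,1] "ate" : (S/(N/S))/N
    [1,3] N   >
      [1,2] "idea" : N/S
      [2,3] "near" : S
  [3,8] N/S   >
    [3,7] (N/S)/N   >
      [3,4] "every" : ((N/S)/N)/NP
      [4,7] NP   <
        [4,6] S   >
          [4,5] "saw" : S/N
          [5,6] "here" : N
        [6,7] "read" : NP\S
    [7,8] "found" : N

[0,1] (S/(N/S))/N  lex  "ate"
[1,2] N/S  lex  "idea"
[2,3] S  lex  "near"
[1,3] N  >  k=2
[0,3] S/(N/S)  >  k=1
[3,4] ((N/S)/N)/NP  lex  "every"
[4,5] S/N  lex  "saw"
[5,6] N  lex  "here"
[4,6] S  >  k=5
[6,7] NP\S  lex  "read"
[4,7] NP  <  k=6
[3,7] (N/S)/N  >  k=4
[7,8] N  lex  "found"
[3,8] N/S  >  k=7
[0,8] S  >  k=3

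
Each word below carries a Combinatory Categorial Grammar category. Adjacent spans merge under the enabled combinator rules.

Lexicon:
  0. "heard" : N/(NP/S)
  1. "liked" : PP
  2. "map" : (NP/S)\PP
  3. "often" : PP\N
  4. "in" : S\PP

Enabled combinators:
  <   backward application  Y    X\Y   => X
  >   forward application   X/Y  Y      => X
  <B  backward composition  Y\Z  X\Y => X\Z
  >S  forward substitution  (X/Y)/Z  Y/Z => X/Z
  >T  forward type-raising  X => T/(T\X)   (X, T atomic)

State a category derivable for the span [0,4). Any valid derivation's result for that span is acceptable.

PP

[0,5] S   <
  [0,4] PP   <
    [0,3] N   >
      [0,1] "heard" : N/(NP/S)
      [1,3] NP/S   <
        [1,2] "liked" : PP
        [2,3] "map" : (NP/S)\PP
    [3,4] "often" : PP\N
  [4,5] "in" : S\PP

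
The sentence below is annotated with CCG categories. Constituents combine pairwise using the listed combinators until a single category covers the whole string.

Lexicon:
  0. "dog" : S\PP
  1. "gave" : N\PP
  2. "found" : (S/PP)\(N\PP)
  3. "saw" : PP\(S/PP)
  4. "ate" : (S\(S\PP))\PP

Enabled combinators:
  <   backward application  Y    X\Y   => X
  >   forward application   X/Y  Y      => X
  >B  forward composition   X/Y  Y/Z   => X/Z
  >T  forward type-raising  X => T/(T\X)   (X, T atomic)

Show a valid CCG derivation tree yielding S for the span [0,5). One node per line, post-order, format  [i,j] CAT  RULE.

[0,5] S   <
  [0,1] "dog" : S\PP
  [1,5] S\(S\PP)   <
    [1,4] PP   <
      [1,3] S/PP   <
        [1,2] "gave" : N\PP
        [2,3] "found" : (S/PP)\(N\PP)
      [3,4] "saw" : PP\(S/PP)
    [4,5] "ate" : (S\(S\PP))\PP

[0,1] S\PP  lex  "dog"
[1,2] N\PP  lex  "gave"
[2,3] (S/PP)\(N\PP)  lex  "found"
[1,3] S/PP  <  k=2
[3,4] PP\(S/PP)  lex  "saw"
[1,4] PP  <  k=3
[4,5] (S\(S\PP))\PP  lex  "ate"
[1,5] S\(S\PP)  <  k=4
[0,5] S  <  k=1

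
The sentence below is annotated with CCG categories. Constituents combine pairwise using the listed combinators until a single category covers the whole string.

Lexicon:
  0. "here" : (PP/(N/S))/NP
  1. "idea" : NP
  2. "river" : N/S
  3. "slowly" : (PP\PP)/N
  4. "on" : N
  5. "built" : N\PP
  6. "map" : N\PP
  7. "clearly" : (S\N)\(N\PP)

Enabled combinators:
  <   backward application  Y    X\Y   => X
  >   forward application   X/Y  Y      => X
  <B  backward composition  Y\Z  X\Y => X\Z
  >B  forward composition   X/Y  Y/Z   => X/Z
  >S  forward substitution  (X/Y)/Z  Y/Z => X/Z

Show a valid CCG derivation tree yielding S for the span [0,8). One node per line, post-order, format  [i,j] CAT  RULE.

[0,1] (PP/(N/S))/NP  lex  "here"
[1,2] NP  lex  "idea"
[0,2] PP/(N/S)  >  k=1
[2,3] N/S  lex  "river"
[0,3] PP  >  k=2
[3,4] (PP\PP)/N  lex  "slowly"
[4,5] N  lex  "on"
[3,5] PP\PP  >  k=4
[5,6] N\PP  lex  "built"
[3,6] N\PP  <B  k=5
[0,6] N  <  k=3
[6,7] N\PP  lex  "map"
[7,8] (S\N)\(N\PP)  lex  "clearly"
[6,8] S\N  <  k=7
[0,8] S  <  k=6

[0,8] S   <
  [0,6] N   <
    [0,3] PP   >
      [0,2] PP/(N/S)   >
        [0,1] "here" : (PP/(N/S))/NP
        [1,2] "idea" : NP
      [2,3] "river" : N/S
    [3,6] N\PP   <B
      [3,5] PP\PP   >
        [3,4] "slowly" : (PP\PP)/N
        [4,5] "on" : N
      [5,6] "built" : N\PP
  [6,8] S\N   <
    [6,7] "map" : N\PP
    [7,8] "clearly" : (S\N)\(N\PP)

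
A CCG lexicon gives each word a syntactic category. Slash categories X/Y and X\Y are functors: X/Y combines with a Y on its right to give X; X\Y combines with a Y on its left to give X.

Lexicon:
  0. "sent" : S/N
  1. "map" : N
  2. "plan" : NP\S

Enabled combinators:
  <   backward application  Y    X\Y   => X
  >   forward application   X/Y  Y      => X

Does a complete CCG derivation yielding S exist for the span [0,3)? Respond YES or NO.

NO

S/N N NP\S
CKY chart[0,3] = {NP}; S ∉ chart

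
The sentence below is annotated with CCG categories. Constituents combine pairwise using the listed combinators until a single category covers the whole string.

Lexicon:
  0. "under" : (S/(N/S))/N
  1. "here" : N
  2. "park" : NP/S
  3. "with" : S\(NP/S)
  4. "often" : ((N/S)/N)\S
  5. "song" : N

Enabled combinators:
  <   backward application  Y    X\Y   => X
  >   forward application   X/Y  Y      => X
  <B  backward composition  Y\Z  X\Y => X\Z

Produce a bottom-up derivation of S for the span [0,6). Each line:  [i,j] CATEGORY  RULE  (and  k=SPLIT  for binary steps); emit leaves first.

[0,1] (S/(N/S))/N  lex  "under"
[1,2] N  lex  "here"
[0,2] S/(N/S)  >  k=1
[2,3] NP/S  lex  "park"
[3,4] S\(NP/S)  lex  "with"
[2,4] S  <  k=3
[4,5] ((N/S)/N)\S  lex  "often"
[2,5] (N/S)/N  <  k=4
[5,6] N  lex  "song"
[2,6] N/S  >  k=5
[0,6] S  >  k=2

[0,6] S   >
  [0,2] S/(N/S)   >
    [0,1] "under" : (S/(N/S))/N
    [1,2] "here" : N
  [2,6] N/S   >
    [2,5] (N/S)/N   <
      [2,4] S   <
        [2,3] "park" : NP/S
        [3,4] "with" : S\(NP/S)
      [4,5] "often" : ((N/S)/N)\S
    [5,6] "song" : N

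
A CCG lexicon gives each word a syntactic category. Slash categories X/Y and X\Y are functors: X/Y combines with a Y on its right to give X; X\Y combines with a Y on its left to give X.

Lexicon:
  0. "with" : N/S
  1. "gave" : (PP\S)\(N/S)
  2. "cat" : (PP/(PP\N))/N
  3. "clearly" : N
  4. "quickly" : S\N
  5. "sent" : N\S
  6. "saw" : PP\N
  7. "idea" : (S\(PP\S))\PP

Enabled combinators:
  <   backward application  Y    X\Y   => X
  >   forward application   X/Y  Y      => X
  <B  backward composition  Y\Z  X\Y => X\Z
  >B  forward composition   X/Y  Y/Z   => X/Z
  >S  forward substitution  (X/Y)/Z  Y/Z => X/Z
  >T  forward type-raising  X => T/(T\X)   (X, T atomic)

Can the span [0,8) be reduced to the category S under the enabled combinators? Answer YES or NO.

[0,8] S   <
  [0,2] PP\S   <
    [0,1] "with" : N/S
    [1,2] "gave" : (PP\S)\(N/S)
  [2,8] S\(PP\S)   <
    [2,7] PP   >
      [2,4] PP/(PP\N)   >
        [2,3] "cat" : (PP/(PP\N))/N
        [3,4] "clearly" : N
      [4,7] PP\N   <B
        [4,5] "quickly" : S\N
        [5,7] PP\S   <B
          [5,6] "sent" : N\S
          [6,7] "saw" : PP\N
    [7,8] "idea" : (S\(PP\S))\PP

YES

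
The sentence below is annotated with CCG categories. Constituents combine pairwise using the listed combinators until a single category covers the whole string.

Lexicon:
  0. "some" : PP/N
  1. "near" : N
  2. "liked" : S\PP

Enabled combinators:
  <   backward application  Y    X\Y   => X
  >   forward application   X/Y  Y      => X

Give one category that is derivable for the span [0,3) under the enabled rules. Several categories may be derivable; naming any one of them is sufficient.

[0,3] S   <
  [0,2] PP   >
    [0,1] "some" : PP/N
    [1,2] "near" : N
  [2,3] "liked" : S\PP

S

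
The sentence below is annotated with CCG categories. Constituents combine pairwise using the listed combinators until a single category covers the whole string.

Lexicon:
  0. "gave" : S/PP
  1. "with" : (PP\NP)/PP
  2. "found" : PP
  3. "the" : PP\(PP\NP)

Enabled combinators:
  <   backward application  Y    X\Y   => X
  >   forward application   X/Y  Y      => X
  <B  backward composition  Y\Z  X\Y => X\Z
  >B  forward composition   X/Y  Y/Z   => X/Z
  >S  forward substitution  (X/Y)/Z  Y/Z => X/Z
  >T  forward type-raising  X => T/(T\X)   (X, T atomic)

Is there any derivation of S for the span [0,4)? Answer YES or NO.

[0,4] S   >
  [0,1] "gave" : S/PP
  [1,4] PP   <
    [1,3] PP\NP   >
      [1,2] "with" : (PP\NP)/PP
      [2,3] "found" : PP
    [3,4] "the" : PP\(PP\NP)

YES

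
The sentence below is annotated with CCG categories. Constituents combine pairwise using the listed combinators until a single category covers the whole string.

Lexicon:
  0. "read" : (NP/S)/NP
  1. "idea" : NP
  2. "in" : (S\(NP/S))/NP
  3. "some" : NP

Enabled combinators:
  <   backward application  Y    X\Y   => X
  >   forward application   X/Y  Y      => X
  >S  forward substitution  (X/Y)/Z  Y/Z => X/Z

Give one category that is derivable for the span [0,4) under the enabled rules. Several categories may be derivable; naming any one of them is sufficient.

[0,4] S   <
  [0,2] NP/S   >
    [0,1] "read" : (NP/S)/NP
    [1,2] "idea" : NP
  [2,4] S\(NP/S)   >
    [2,3] "in" : (S\(NP/S))/NP
    [3,4] "some" : NP

S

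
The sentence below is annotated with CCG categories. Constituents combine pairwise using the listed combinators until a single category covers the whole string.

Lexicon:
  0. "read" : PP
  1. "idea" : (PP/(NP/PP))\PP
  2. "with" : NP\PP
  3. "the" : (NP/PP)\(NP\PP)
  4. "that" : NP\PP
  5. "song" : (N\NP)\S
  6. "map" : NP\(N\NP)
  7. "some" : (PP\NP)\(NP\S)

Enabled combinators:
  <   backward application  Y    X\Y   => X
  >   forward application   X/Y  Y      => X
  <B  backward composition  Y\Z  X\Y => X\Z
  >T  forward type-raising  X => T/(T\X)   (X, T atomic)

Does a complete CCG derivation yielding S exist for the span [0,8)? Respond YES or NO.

PP (PP/(NP/PP))\PP NP\PP (NP/PP)\(NP\PP) NP\PP (N\NP)\S NP\(N\NP) (PP\NP)\(NP\S)
CKY chart[0,8] = {N/(N\PP), NP/(NP\PP), PP, PP/(PP\PP), S/(S\PP)}; S ∉ chart

NO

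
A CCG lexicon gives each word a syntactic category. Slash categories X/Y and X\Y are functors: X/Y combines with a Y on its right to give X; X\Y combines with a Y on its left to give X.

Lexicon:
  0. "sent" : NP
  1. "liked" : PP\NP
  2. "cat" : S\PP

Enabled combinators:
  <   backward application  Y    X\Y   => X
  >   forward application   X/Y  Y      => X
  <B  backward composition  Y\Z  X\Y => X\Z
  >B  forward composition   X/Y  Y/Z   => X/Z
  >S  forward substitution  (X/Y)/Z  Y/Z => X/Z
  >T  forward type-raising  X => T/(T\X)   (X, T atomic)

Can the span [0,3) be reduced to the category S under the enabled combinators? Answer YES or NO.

YES

[0,3] S   >
  [0,1] S/(S\NP)   >T
    [0,1] "sent" : NP
  [1,3] S\NP   <B
    [1,2] "liked" : PP\NP
    [2,3] "cat" : S\PP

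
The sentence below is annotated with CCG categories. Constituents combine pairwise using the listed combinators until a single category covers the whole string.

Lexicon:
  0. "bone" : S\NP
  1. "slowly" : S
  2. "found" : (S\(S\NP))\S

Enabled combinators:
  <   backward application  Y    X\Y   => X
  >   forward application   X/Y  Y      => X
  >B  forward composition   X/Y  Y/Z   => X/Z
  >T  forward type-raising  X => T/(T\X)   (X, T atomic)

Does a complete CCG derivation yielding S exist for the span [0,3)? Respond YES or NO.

YES

[0,3] S   <
  [0,1] "bone" : S\NP
  [1,3] S\(S\NP)   <
    [1,2] "slowly" : S
    [2,3] "found" : (S\(S\NP))\S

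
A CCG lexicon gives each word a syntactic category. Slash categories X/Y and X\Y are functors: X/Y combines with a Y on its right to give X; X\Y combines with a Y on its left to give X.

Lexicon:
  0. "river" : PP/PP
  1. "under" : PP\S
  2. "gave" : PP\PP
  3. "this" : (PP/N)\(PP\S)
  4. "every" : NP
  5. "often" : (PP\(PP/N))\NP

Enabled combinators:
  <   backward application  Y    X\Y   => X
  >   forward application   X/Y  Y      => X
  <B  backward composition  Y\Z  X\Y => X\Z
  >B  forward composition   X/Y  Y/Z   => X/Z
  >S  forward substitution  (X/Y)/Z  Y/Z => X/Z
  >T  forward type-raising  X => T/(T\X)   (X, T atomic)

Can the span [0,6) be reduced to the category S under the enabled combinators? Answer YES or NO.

PP/PP PP\S PP\PP (PP/N)\(PP\S) NP (PP\(PP/N))\NP
CKY chart[0,6] = {N/(N\PP), NP/(NP\PP), PP, PP/(PP\PP), S/(S\PP)}; S ∉ chart

NO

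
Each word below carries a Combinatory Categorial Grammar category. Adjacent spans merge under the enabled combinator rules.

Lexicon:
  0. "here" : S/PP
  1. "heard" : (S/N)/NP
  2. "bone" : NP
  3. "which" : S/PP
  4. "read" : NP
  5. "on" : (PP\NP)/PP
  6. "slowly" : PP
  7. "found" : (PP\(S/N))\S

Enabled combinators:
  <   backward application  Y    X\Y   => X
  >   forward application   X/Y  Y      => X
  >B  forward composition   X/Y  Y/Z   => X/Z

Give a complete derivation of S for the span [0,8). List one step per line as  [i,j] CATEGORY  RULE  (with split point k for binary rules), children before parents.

[0,1] S/PP  lex  "here"
[1,2] (S/N)/NP  lex  "heard"
[2,3] NP  lex  "bone"
[1,3] S/N  >  k=2
[3,4] S/PP  lex  "which"
[4,5] NP  lex  "read"
[5,6] (PP\NP)/PP  lex  "on"
[6,7] PP  lex  "slowly"
[5,7] PP\NP  >  k=6
[4,7] PP  <  k=5
[3,7] S  >  k=4
[7,8] (PP\(S/N))\S  lex  "found"
[3,8] PP\(S/N)  <  k=7
[1,8] PP  <  k=3
[0,8] S  >  k=1

[0,8] S   >
  [0,1] "here" : S/PP
  [1,8] PP   <
    [1,3] S/N   >
      [1,2] "heard" : (S/N)/NP
      [2,3] "bone" : NP
    [3,8] PP\(S/N)   <
      [3,7] S   >
        [3,4] "which" : S/PP
        [4,7] PP   <
          [4,5] "read" : NP
          [5,7] PP\NP   >
            [5,6] "on" : (PP\NP)/PP
            [6,7] "slowly" : PP
      [7,8] "found" : (PP\(S/N))\S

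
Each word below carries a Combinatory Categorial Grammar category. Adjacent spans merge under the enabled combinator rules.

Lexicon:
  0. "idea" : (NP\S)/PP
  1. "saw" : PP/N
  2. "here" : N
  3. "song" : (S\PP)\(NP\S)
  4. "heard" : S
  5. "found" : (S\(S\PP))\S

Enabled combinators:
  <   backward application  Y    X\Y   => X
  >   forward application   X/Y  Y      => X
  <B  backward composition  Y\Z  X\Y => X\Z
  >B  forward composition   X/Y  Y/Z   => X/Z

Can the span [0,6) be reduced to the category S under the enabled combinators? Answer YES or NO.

[0,6] S   <
  [0,4] S\PP   <
    [0,3] NP\S   >
      [0,1] "idea" : (NP\S)/PP
      [1,3] PP   >
        [1,2] "saw" : PP/N
        [2,3] "here" : N
    [3,4] "song" : (S\PP)\(NP\S)
  [4,6] S\(S\PP)   <
    [4,5] "heard" : S
    [5,6] "found" : (S\(S\PP))\S

YES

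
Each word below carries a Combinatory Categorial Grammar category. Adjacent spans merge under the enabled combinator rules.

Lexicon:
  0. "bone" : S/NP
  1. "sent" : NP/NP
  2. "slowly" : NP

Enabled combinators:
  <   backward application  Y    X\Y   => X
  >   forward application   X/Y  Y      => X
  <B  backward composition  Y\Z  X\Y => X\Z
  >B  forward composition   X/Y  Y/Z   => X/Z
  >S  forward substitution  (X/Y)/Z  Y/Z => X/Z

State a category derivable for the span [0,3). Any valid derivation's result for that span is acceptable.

S

[0,3] S   >
  [0,2] S/NP   >B
    [0,1] "bone" : S/NP
    [1,2] "sent" : NP/NP
  [2,3] "slowly" : NP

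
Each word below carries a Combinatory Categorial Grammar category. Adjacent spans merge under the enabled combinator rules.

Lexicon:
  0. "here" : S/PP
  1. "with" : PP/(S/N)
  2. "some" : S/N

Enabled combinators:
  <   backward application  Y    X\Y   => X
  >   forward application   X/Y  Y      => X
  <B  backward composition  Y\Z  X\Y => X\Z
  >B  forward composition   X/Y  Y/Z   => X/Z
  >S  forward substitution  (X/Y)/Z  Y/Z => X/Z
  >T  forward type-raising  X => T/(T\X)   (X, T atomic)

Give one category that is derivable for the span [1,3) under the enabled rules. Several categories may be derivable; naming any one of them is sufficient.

PP

[0,3] S   >
  [0,1] "here" : S/PP
  [1,3] PP   >
    [1,2] "with" : PP/(S/N)
    [2,3] "some" : S/N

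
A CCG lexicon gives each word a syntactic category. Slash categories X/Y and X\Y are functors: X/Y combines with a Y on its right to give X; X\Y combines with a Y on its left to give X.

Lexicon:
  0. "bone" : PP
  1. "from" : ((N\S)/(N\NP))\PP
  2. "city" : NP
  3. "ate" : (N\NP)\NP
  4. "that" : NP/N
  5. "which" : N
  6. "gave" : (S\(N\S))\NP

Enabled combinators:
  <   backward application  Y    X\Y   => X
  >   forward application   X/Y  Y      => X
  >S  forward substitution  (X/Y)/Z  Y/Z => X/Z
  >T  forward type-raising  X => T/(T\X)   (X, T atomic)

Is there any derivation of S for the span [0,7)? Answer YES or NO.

YES

[0,7] S   <
  [0,4] N\S   >
    [0,2] (N\S)/(N\NP)   <
      [0,1] "bone" : PP
      [1,2] "from" : ((N\S)/(N\NP))\PP
    [2,4] N\NP   <
      [2,3] "city" : NP
      [3,4] "ate" : (N\NP)\NP
  [4,7] S\(N\S)   <
    [4,6] NP   >
      [4,5] "that" : NP/N
      [5,6] "which" : N
    [6,7] "gave" : (S\(N\S))\NP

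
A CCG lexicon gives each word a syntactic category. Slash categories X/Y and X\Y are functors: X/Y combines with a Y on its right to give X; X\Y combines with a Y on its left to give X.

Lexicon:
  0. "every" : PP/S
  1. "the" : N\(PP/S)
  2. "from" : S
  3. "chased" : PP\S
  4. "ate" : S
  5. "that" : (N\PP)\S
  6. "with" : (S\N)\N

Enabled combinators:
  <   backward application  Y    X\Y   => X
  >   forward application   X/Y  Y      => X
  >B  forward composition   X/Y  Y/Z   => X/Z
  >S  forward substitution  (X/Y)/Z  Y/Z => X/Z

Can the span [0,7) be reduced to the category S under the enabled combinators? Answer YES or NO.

YES

[0,7] S   <
  [0,2] N   <
    [0,1] "every" : PP/S
    [1,2] "the" : N\(PP/S)
  [2,7] S\N   <
    [2,6] N   <
      [2,4] PP   <
        [2,3] "from" : S
        [3,4] "chased" : PP\S
      [4,6] N\PP   <
        [4,5] "ate" : S
        [5,6] "that" : (N\PP)\S
    [6,7] "with" : (S\N)\N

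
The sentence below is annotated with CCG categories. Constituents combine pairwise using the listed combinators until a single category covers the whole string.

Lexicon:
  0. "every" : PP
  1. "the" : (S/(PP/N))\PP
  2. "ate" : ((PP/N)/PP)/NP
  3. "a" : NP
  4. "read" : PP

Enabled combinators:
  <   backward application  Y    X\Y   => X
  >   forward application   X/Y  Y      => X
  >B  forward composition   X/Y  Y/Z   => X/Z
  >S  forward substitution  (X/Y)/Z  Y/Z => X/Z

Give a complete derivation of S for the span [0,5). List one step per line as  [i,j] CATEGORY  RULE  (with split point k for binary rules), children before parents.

[0,5] S   >
  [0,2] S/(PP/N)   <
    [0,1] "every" : PP
    [1,2] "the" : (S/(PP/N))\PP
  [2,5] PP/N   >
    [2,4] (PP/N)/PP   >
      [2,3] "ate" : ((PP/N)/PP)/NP
      [3,4] "a" : NP
    [4,5] "read" : PP

[0,1] PP  lex  "every"
[1,2] (S/(PP/N))\PP  lex  "the"
[0,2] S/(PP/N)  <  k=1
[2,3] ((PP/N)/PP)/NP  lex  "ate"
[3,4] NP  lex  "a"
[2,4] (PP/N)/PP  >  k=3
[4,5] PP  lex  "read"
[2,5] PP/N  >  k=4
[0,5] S  >  k=2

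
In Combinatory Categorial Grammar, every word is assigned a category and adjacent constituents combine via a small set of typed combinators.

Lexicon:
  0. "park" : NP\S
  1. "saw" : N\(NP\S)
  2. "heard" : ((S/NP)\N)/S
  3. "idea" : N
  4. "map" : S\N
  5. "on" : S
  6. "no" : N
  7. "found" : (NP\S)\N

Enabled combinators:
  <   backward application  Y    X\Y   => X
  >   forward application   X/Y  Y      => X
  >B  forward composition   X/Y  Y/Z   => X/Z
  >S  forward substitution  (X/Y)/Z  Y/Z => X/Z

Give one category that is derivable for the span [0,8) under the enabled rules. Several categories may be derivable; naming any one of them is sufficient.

S

[0,8] S   >
  [0,5] S/NP   <
    [0,2] N   <
      [0,1] "park" : NP\S
      [1,2] "saw" : N\(NP\S)
    [2,5] (S/NP)\N   >
      [2,3] "heard" : ((S/NP)\N)/S
      [3,5] S   <
        [3,4] "idea" : N
        [4,5] "map" : S\N
  [5,8] NP   <
    [5,6] "on" : S
    [6,8] NP\S   <
      [6,7] "no" : N
      [7,8] "found" : (NP\S)\N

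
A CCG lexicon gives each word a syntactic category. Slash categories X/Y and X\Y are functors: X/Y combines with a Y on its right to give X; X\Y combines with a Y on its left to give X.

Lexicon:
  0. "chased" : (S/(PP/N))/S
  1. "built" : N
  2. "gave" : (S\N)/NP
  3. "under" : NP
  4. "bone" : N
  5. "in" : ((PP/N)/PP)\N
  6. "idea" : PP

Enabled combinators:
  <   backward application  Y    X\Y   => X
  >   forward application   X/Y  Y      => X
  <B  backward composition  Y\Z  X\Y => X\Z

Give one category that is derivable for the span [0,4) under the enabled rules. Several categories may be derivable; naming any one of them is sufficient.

[0,7] S   >
  [0,4] S/(PP/N)   >
    [0,1] "chased" : (S/(PP/N))/S
    [1,4] S   <
      [1,2] "built" : N
      [2,4] S\N   >
        [2,3] "gave" : (S\N)/NP
        [3,4] "under" : NP
  [4,7] PP/N   >
    [4,6] (PP/N)/PP   <
      [4,5] "bone" : N
      [5,6] "in" : ((PP/N)/PP)\N
    [6,7] "idea" : PP

S/(PP/N)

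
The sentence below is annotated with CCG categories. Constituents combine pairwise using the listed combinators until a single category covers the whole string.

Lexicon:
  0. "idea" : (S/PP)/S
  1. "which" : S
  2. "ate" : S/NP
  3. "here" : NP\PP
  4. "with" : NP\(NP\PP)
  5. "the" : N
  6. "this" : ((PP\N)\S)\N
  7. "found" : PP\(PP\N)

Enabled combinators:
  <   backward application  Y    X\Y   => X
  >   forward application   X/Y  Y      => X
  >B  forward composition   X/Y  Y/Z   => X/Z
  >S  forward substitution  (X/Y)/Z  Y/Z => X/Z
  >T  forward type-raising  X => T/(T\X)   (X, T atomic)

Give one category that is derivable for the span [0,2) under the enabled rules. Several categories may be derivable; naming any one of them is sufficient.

S/PP

[0,8] S   >
  [0,2] S/PP   >
    [0,1] "idea" : (S/PP)/S
    [1,2] "which" : S
  [2,8] PP   <
    [2,7] PP\N   <
      [2,5] S   >
        [2,3] "ate" : S/NP
        [3,5] NP   <
          [3,4] "here" : NP\PP
          [4,5] "with" : NP\(NP\PP)
      [5,7] (PP\N)\S   <
        [5,6] "the" : N
        [6,7] "this" : ((PP\N)\S)\N
    [7,8] "found" : PP\(PP\N)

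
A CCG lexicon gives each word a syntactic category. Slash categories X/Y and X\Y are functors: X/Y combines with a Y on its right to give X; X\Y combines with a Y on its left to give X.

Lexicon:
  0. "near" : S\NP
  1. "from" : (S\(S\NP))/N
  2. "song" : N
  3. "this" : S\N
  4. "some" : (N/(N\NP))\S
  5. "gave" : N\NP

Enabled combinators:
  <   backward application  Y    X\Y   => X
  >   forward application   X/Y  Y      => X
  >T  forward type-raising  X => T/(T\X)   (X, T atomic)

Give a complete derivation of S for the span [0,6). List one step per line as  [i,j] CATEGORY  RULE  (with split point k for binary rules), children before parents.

[0,6] S   <
  [0,1] "near" : S\NP
  [1,6] S\(S\NP)   >
    [1,2] "from" : (S\(S\NP))/N
    [2,6] N   >
      [2,5] N/(N\NP)   <
        [2,4] S   >
          [2,3] S/(S\N)   >T
            [2,3] "song" : N
          [3,4] "this" : S\N
        [4,5] "some" : (N/(N\NP))\S
      [5,6] "gave" : N\NP

[0,1] S\NP  lex  "near"
[1,2] (S\(S\NP))/N  lex  "from"
[2,3] N  lex  "song"
[2,3] S/(S\N)  >T
[3,4] S\N  lex  "this"
[2,4] S  >  k=3
[4,5] (N/(N\NP))\S  lex  "some"
[2,5] N/(N\NP)  <  k=4
[5,6] N\NP  lex  "gave"
[2,6] N  >  k=5
[1,6] S\(S\NP)  >  k=2
[0,6] S  <  k=1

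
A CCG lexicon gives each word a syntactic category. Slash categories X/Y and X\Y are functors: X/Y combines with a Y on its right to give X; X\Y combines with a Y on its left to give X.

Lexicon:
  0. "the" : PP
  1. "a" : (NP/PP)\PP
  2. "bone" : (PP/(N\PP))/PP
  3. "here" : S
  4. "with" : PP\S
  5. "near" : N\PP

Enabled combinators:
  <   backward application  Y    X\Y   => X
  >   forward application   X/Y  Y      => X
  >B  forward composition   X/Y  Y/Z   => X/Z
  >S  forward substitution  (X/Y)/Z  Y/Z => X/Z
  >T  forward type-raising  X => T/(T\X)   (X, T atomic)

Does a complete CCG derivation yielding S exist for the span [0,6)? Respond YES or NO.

NO

PP (NP/PP)\PP (PP/(N\PP))/PP S PP\S N\PP
CKY chart[0,6] = {N/(N\NP), NP, NP/(NP\NP), NP/(PP\PP), PP/(PP\NP), S/(S\NP)}; S ∉ chart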